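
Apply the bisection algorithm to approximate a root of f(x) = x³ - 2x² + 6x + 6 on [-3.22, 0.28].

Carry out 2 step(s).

f(x) = x³ - 2x² + 6x + 6
Initial interval: [-3.22, 0.28]

Iteration 1:
  c_1 = (-3.220000 + 0.280000)/2 = -1.470000
  f(c_1) = f(-1.470000) = -10.318323
  f(a) × f(c) ≥ 0, new interval: [-1.470000, 0.280000]
Iteration 2:
  c_2 = (-1.470000 + 0.280000)/2 = -0.595000
  f(c_2) = f(-0.595000) = 1.511305
  f(a) × f(c) < 0, new interval: [-1.470000, -0.595000]

After 2 iteration(s), the approximation is c_2 = -0.595000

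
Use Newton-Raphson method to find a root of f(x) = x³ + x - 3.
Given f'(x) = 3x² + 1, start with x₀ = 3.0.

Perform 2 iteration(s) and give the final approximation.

f(x) = x³ + x - 3
f'(x) = 3x² + 1
x₀ = 3.0

Newton-Raphson formula: x_{n+1} = x_n - f(x_n)/f'(x_n)

Iteration 1:
  f(3.000000) = 27.000000
  f'(3.000000) = 28.000000
  x_1 = 3.000000 - 27.000000/28.000000 = 2.035714
Iteration 2:
  f(2.035714) = 7.471984
  f'(2.035714) = 13.432398
  x_2 = 2.035714 - 7.471984/13.432398 = 1.479448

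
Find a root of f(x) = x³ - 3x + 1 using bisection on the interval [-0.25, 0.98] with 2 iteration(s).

f(x) = x³ - 3x + 1
Initial interval: [-0.25, 0.98]

Iteration 1:
  c_1 = (-0.250000 + 0.980000)/2 = 0.365000
  f(c_1) = f(0.365000) = -0.046373
  f(a) × f(c) < 0, new interval: [-0.250000, 0.365000]
Iteration 2:
  c_2 = (-0.250000 + 0.365000)/2 = 0.057500
  f(c_2) = f(0.057500) = 0.827690
  f(a) × f(c) ≥ 0, new interval: [0.057500, 0.365000]

After 2 iteration(s), the approximation is c_2 = 0.057500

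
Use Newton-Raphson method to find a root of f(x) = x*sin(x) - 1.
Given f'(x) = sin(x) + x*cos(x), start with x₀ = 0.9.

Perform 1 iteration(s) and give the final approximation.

f(x) = x*sin(x) - 1
f'(x) = sin(x) + x*cos(x)
x₀ = 0.9

Newton-Raphson formula: x_{n+1} = x_n - f(x_n)/f'(x_n)

Iteration 1:
  f(0.900000) = -0.295006
  f'(0.900000) = 1.342776
  x_1 = 0.900000 - (-0.295006)/1.342776 = 1.119698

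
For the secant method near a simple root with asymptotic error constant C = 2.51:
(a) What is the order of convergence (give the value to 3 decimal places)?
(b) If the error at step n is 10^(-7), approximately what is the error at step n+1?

(a) Secant method has superlinear convergence with order φ = (1+√5)/2 ≈ 1.618.
    This means |e_{n+1}| ≈ C|e_n|^1.618.

(b) With |e_n| = 10^(-7) and C = 2.51:
    |e_{n+1}| ≈ 2.51 × (10^(-7))^1.618 = 2.51 × 10^(-11.33)

(a) ≈ 1.618 (golden ratio); (b) |e_{n+1}| ≈ 1.184e-11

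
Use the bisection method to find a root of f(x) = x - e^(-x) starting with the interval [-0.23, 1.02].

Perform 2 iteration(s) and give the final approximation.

f(x) = x - e^(-x)
Initial interval: [-0.23, 1.02]

Iteration 1:
  c_1 = (-0.230000 + 1.020000)/2 = 0.395000
  f(c_1) = f(0.395000) = -0.278680
  f(a) × f(c) ≥ 0, new interval: [0.395000, 1.020000]
Iteration 2:
  c_2 = (0.395000 + 1.020000)/2 = 0.707500
  f(c_2) = f(0.707500) = 0.214625
  f(a) × f(c) < 0, new interval: [0.395000, 0.707500]

After 2 iteration(s), the approximation is c_2 = 0.707500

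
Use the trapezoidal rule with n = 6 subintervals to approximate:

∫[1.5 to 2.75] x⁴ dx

f(x) = x⁴
a = 1.5, b = 2.75, n = 6
h = (b - a)/n = 0.208333

Trapezoidal rule: (h/2)[f(x₀) + 2f(x₁) + 2f(x₂) + ... + f(xₙ)]

x_0 = 1.5000, f(x_0) = 5.062500, coefficient = 1
x_1 = 1.7083, f(x_1) = 8.517075, coefficient = 2
x_2 = 1.9167, f(x_2) = 13.495419, coefficient = 2
x_3 = 2.1250, f(x_3) = 20.390869, coefficient = 2
x_4 = 2.3333, f(x_4) = 29.641975, coefficient = 2
x_5 = 2.5417, f(x_5) = 41.732497, coefficient = 2
x_6 = 2.7500, f(x_6) = 57.191406, coefficient = 1

I ≈ (0.208333/2) × 289.809576 = 30.188498
Exact value: 29.936523
Error: 0.251974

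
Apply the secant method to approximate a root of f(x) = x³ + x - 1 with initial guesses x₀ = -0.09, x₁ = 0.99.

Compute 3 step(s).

f(x) = x³ + x - 1
x₀ = -0.09, x₁ = 0.99

Secant formula: x_{n+1} = x_n - f(x_n)(x_n - x_{n-1})/(f(x_n) - f(x_{n-1}))

Iteration 1:
  f(-0.090000) = -1.090729
  f(0.990000) = 0.960299
  x_2 = 0.990000 - 0.960299×(0.990000 - (-0.090000))/(0.960299 - (-1.090729))
       = 0.484340
Iteration 2:
  f(0.990000) = 0.960299
  f(0.484340) = -0.402041
  x_3 = 0.484340 - (-0.402041)×(0.484340 - 0.990000)/(-0.402041 - 0.960299)
       = 0.633566
Iteration 3:
  f(0.484340) = -0.402041
  f(0.633566) = -0.112118
  x_4 = 0.633566 - (-0.112118)×(0.633566 - 0.484340)/(-0.112118 - (-0.402041))
       = 0.691273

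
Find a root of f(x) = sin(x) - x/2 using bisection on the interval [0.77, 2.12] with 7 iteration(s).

f(x) = sin(x) - x/2
Initial interval: [0.77, 2.12]

Iteration 1:
  c_1 = (0.770000 + 2.120000)/2 = 1.445000
  f(c_1) = f(1.445000) = 0.269598
  f(a) × f(c) ≥ 0, new interval: [1.445000, 2.120000]
Iteration 2:
  c_2 = (1.445000 + 2.120000)/2 = 1.782500
  f(c_2) = f(1.782500) = 0.086424
  f(a) × f(c) ≥ 0, new interval: [1.782500, 2.120000]
Iteration 3:
  c_3 = (1.782500 + 2.120000)/2 = 1.951250
  f(c_3) = f(1.951250) = -0.047129
  f(a) × f(c) < 0, new interval: [1.782500, 1.951250]
Iteration 4:
  c_4 = (1.782500 + 1.951250)/2 = 1.866875
  f(c_4) = f(1.866875) = 0.023050
  f(a) × f(c) ≥ 0, new interval: [1.866875, 1.951250]
Iteration 5:
  c_5 = (1.866875 + 1.951250)/2 = 1.909063
  f(c_5) = f(1.909063) = -0.011200
  f(a) × f(c) < 0, new interval: [1.866875, 1.909063]
Iteration 6:
  c_6 = (1.866875 + 1.909063)/2 = 1.887969
  f(c_6) = f(1.887969) = 0.006137
  f(a) × f(c) ≥ 0, new interval: [1.887969, 1.909063]
Iteration 7:
  c_7 = (1.887969 + 1.909063)/2 = 1.898516
  f(c_7) = f(1.898516) = -0.002479
  f(a) × f(c) < 0, new interval: [1.887969, 1.898516]

After 7 iteration(s), the approximation is c_7 = 1.898516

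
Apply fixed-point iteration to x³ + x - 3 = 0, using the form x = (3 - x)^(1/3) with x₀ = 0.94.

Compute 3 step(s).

Equation: x³ + x - 3 = 0
Fixed-point form: x = (3 - x)^(1/3)
x₀ = 0.94

x_1 = g(0.940000) = 1.272396
x_2 = g(1.272396) = 1.199908
x_3 = g(1.199908) = 1.216461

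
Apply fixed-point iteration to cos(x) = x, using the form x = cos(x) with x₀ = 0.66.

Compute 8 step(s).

Equation: cos(x) = x
Fixed-point form: x = cos(x)
x₀ = 0.66

x_1 = g(0.660000) = 0.789992
x_2 = g(0.789992) = 0.703851
x_3 = g(0.703851) = 0.762356
x_4 = g(0.762356) = 0.723211
x_5 = g(0.723211) = 0.749685
x_6 = g(0.749685) = 0.731904
x_7 = g(0.731904) = 0.743903
x_8 = g(0.743903) = 0.735831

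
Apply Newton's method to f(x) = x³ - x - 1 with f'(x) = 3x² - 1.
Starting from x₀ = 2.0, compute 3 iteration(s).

f(x) = x³ - x - 1
f'(x) = 3x² - 1
x₀ = 2.0

Newton-Raphson formula: x_{n+1} = x_n - f(x_n)/f'(x_n)

Iteration 1:
  f(2.000000) = 5.000000
  f'(2.000000) = 11.000000
  x_1 = 2.000000 - 5.000000/11.000000 = 1.545455
Iteration 2:
  f(1.545455) = 1.145755
  f'(1.545455) = 6.165289
  x_2 = 1.545455 - 1.145755/6.165289 = 1.359615
Iteration 3:
  f(1.359615) = 0.153705
  f'(1.359615) = 4.545658
  x_3 = 1.359615 - 0.153705/4.545658 = 1.325801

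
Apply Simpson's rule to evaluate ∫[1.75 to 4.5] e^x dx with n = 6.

f(x) = e^x
a = 1.75, b = 4.5, n = 6
h = (b - a)/n = 0.458333

Simpson's rule: (h/3)[f(x₀) + 4f(x₁) + 2f(x₂) + ... + f(xₙ)]

x_0 = 1.7500, f(x_0) = 5.754603, coefficient = 1
x_1 = 2.2083, f(x_1) = 9.100536, coefficient = 4
x_2 = 2.6667, f(x_2) = 14.391916, coefficient = 2
x_3 = 3.1250, f(x_3) = 22.759895, coefficient = 4
x_4 = 3.5833, f(x_4) = 35.993319, coefficient = 2
x_5 = 4.0417, f(x_5) = 56.921132, coefficient = 4
x_6 = 4.5000, f(x_6) = 90.017131, coefficient = 1

I ≈ (0.458333/3) × 551.668458 = 84.282681
Exact value: 84.262529
Error: 0.020153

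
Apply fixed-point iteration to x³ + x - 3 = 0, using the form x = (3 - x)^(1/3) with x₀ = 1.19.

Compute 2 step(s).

Equation: x³ + x - 3 = 0
Fixed-point form: x = (3 - x)^(1/3)
x₀ = 1.19

x_1 = g(1.190000) = 1.218689
x_2 = g(1.218689) = 1.212216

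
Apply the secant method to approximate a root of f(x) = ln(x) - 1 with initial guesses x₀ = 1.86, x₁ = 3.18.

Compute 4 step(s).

f(x) = ln(x) - 1
x₀ = 1.86, x₁ = 3.18

Secant formula: x_{n+1} = x_n - f(x_n)(x_n - x_{n-1})/(f(x_n) - f(x_{n-1}))

Iteration 1:
  f(1.860000) = -0.379424
  f(3.180000) = 0.156881
  x_2 = 3.180000 - 0.156881×(3.180000 - 1.860000)/(0.156881 - (-0.379424))
       = 2.793870
Iteration 2:
  f(3.180000) = 0.156881
  f(2.793870) = 0.027428
  x_3 = 2.793870 - 0.027428×(2.793870 - 3.180000)/(0.027428 - 0.156881)
       = 2.712059
Iteration 3:
  f(2.793870) = 0.027428
  f(2.712059) = -0.002292
  x_4 = 2.712059 - (-0.002292)×(2.712059 - 2.793870)/(-0.002292 - 0.027428)
       = 2.718368
Iteration 4:
  f(2.712059) = -0.002292
  f(2.718368) = 0.000032
  x_5 = 2.718368 - 0.000032×(2.718368 - 2.712059)/(0.000032 - (-0.002292))
       = 2.718282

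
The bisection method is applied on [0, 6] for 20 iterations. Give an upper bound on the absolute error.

Bisection error bound: |error| ≤ (b-a)/2^n
|error| ≤ (6 - 0)/2^20 = 6/2^20
|error| ≤ 0.0000057220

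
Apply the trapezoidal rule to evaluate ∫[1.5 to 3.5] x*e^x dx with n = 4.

f(x) = x*e^x
a = 1.5, b = 3.5, n = 4
h = (b - a)/n = 0.500000

Trapezoidal rule: (h/2)[f(x₀) + 2f(x₁) + 2f(x₂) + ... + f(xₙ)]

x_0 = 1.5000, f(x_0) = 6.722534, coefficient = 1
x_1 = 2.0000, f(x_1) = 14.778112, coefficient = 2
x_2 = 2.5000, f(x_2) = 30.456235, coefficient = 2
x_3 = 3.0000, f(x_3) = 60.256611, coefficient = 2
x_4 = 3.5000, f(x_4) = 115.904082, coefficient = 1

I ≈ (0.500000/2) × 333.608531 = 83.402133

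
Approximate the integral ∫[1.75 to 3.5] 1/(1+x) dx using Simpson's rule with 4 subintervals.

f(x) = 1/(1+x)
a = 1.75, b = 3.5, n = 4
h = (b - a)/n = 0.437500

Simpson's rule: (h/3)[f(x₀) + 4f(x₁) + 2f(x₂) + ... + f(xₙ)]

x_0 = 1.7500, f(x_0) = 0.363636, coefficient = 1
x_1 = 2.1875, f(x_1) = 0.313725, coefficient = 4
x_2 = 2.6250, f(x_2) = 0.275862, coefficient = 2
x_3 = 3.0625, f(x_3) = 0.246154, coefficient = 4
x_4 = 3.5000, f(x_4) = 0.222222, coefficient = 1

I ≈ (0.437500/3) × 3.377100 = 0.492494
Exact value: 0.492476
Error: 0.000017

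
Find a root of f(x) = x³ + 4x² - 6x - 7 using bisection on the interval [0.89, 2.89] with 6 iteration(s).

f(x) = x³ + 4x² - 6x - 7
Initial interval: [0.89, 2.89]

Iteration 1:
  c_1 = (0.890000 + 2.890000)/2 = 1.890000
  f(c_1) = f(1.890000) = 2.699669
  f(a) × f(c) < 0, new interval: [0.890000, 1.890000]
Iteration 2:
  c_2 = (0.890000 + 1.890000)/2 = 1.390000
  f(c_2) = f(1.390000) = -4.925981
  f(a) × f(c) ≥ 0, new interval: [1.390000, 1.890000]
Iteration 3:
  c_3 = (1.390000 + 1.890000)/2 = 1.640000
  f(c_3) = f(1.640000) = -1.670656
  f(a) × f(c) ≥ 0, new interval: [1.640000, 1.890000]
Iteration 4:
  c_4 = (1.640000 + 1.890000)/2 = 1.765000
  f(c_4) = f(1.765000) = 0.369272
  f(a) × f(c) < 0, new interval: [1.640000, 1.765000]
Iteration 5:
  c_5 = (1.640000 + 1.765000)/2 = 1.702500
  f(c_5) = f(1.702500) = -0.686268
  f(a) × f(c) ≥ 0, new interval: [1.702500, 1.765000]
Iteration 6:
  c_6 = (1.702500 + 1.765000)/2 = 1.733750
  f(c_6) = f(1.733750) = -0.167484
  f(a) × f(c) ≥ 0, new interval: [1.733750, 1.765000]

After 6 iteration(s), the approximation is c_6 = 1.733750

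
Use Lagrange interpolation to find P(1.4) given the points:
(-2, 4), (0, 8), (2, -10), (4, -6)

Lagrange interpolation formula:
P(x) = Σ yᵢ × Lᵢ(x)
where Lᵢ(x) = Π_{j≠i} (x - xⱼ)/(xᵢ - xⱼ)

L_0(1.4) = (1.4 - 0)/(-2 - 0) × (1.4 - 2)/(-2 - 2) × (1.4 - 4)/(-2 - 4) = -0.045500
L_1(1.4) = (1.4 - (-2))/(0 - (-2)) × (1.4 - 2)/(0 - 2) × (1.4 - 4)/(0 - 4) = 0.331500
L_2(1.4) = (1.4 - (-2))/(2 - (-2)) × (1.4 - 0)/(2 - 0) × (1.4 - 4)/(2 - 4) = 0.773500
L_3(1.4) = (1.4 - (-2))/(4 - (-2)) × (1.4 - 0)/(4 - 0) × (1.4 - 2)/(4 - 2) = -0.059500

P(1.4) = 4×L_0(1.4) + 8×L_1(1.4) + (-10)×L_2(1.4) + (-6)×L_3(1.4)
P(1.4) = -4.908000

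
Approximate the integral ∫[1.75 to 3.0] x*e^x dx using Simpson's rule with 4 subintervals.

f(x) = x*e^x
a = 1.75, b = 3.0, n = 4
h = (b - a)/n = 0.312500

Simpson's rule: (h/3)[f(x₀) + 4f(x₁) + 2f(x₂) + ... + f(xₙ)]

x_0 = 1.7500, f(x_0) = 10.070555, coefficient = 1
x_1 = 2.0625, f(x_1) = 16.222819, coefficient = 4
x_2 = 2.3750, f(x_2) = 25.533656, coefficient = 2
x_3 = 2.6875, f(x_3) = 39.492524, coefficient = 4
x_4 = 3.0000, f(x_4) = 60.256611, coefficient = 1

I ≈ (0.312500/3) × 344.255851 = 35.859985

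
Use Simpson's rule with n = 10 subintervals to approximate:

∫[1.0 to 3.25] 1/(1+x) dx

f(x) = 1/(1+x)
a = 1.0, b = 3.25, n = 10
h = (b - a)/n = 0.225000

Simpson's rule: (h/3)[f(x₀) + 4f(x₁) + 2f(x₂) + ... + f(xₙ)]

x_0 = 1.0000, f(x_0) = 0.500000, coefficient = 1
x_1 = 1.2250, f(x_1) = 0.449438, coefficient = 4
x_2 = 1.4500, f(x_2) = 0.408163, coefficient = 2
x_3 = 1.6750, f(x_3) = 0.373832, coefficient = 4
x_4 = 1.9000, f(x_4) = 0.344828, coefficient = 2
x_5 = 2.1250, f(x_5) = 0.320000, coefficient = 4
x_6 = 2.3500, f(x_6) = 0.298507, coefficient = 2
x_7 = 2.5750, f(x_7) = 0.279720, coefficient = 4
x_8 = 2.8000, f(x_8) = 0.263158, coefficient = 2
x_9 = 3.0250, f(x_9) = 0.248447, coefficient = 4
x_10 = 3.2500, f(x_10) = 0.235294, coefficient = 1

I ≈ (0.225000/3) × 10.050356 = 0.753777
Exact value: 0.753772
Error: 0.000005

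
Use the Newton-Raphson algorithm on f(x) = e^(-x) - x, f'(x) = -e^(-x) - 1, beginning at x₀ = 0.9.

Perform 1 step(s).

f(x) = e^(-x) - x
f'(x) = -e^(-x) - 1
x₀ = 0.9

Newton-Raphson formula: x_{n+1} = x_n - f(x_n)/f'(x_n)

Iteration 1:
  f(0.900000) = -0.493430
  f'(0.900000) = -1.406570
  x_1 = 0.900000 - (-0.493430)/(-1.406570) = 0.549196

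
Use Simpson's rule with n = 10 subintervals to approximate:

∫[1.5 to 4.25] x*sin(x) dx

f(x) = x*sin(x)
a = 1.5, b = 4.25, n = 10
h = (b - a)/n = 0.275000

Simpson's rule: (h/3)[f(x₀) + 4f(x₁) + 2f(x₂) + ... + f(xₙ)]

x_0 = 1.5000, f(x_0) = 1.496242, coefficient = 1
x_1 = 1.7750, f(x_1) = 1.738120, coefficient = 4
x_2 = 2.0500, f(x_2) = 1.819093, coefficient = 2
x_3 = 2.3250, f(x_3) = 1.694500, coefficient = 4
x_4 = 2.6000, f(x_4) = 1.340304, coefficient = 2
x_5 = 2.8750, f(x_5) = 0.757407, coefficient = 4
x_6 = 3.1500, f(x_6) = -0.026483, coefficient = 2
x_7 = 3.4250, f(x_7) = -0.957728, coefficient = 4
x_8 = 3.7000, f(x_8) = -1.960394, coefficient = 2
x_9 = 3.9750, f(x_9) = -2.942401, coefficient = 4
x_10 = 4.2500, f(x_10) = -3.803705, coefficient = 1

I ≈ (0.275000/3) × 1.197170 = 0.109741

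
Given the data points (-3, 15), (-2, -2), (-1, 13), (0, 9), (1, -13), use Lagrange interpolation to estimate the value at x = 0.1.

Lagrange interpolation formula:
P(x) = Σ yᵢ × Lᵢ(x)
where Lᵢ(x) = Π_{j≠i} (x - xⱼ)/(xᵢ - xⱼ)

L_0(0.1) = (0.1 - (-2))/(-3 - (-2)) × (0.1 - (-1))/(-3 - (-1)) × (0.1 - 0)/(-3 - 0) × (0.1 - 1)/(-3 - 1) = -0.008663
L_1(0.1) = (0.1 - (-3))/(-2 - (-3)) × (0.1 - (-1))/(-2 - (-1)) × (0.1 - 0)/(-2 - 0) × (0.1 - 1)/(-2 - 1) = 0.051150
L_2(0.1) = (0.1 - (-3))/(-1 - (-3)) × (0.1 - (-2))/(-1 - (-2)) × (0.1 - 0)/(-1 - 0) × (0.1 - 1)/(-1 - 1) = -0.146475
L_3(0.1) = (0.1 - (-3))/(0 - (-3)) × (0.1 - (-2))/(0 - (-2)) × (0.1 - (-1))/(0 - (-1)) × (0.1 - 1)/(0 - 1) = 1.074150
L_4(0.1) = (0.1 - (-3))/(1 - (-3)) × (0.1 - (-2))/(1 - (-2)) × (0.1 - (-1))/(1 - (-1)) × (0.1 - 0)/(1 - 0) = 0.029838

P(0.1) = 15×L_0(0.1) + (-2)×L_1(0.1) + 13×L_2(0.1) + 9×L_3(0.1) + (-13)×L_4(0.1)
P(0.1) = 7.143050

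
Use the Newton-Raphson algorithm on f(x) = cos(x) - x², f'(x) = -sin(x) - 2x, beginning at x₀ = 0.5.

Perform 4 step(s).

f(x) = cos(x) - x²
f'(x) = -sin(x) - 2x
x₀ = 0.5

Newton-Raphson formula: x_{n+1} = x_n - f(x_n)/f'(x_n)

Iteration 1:
  f(0.500000) = 0.627583
  f'(0.500000) = -1.479426
  x_1 = 0.500000 - 0.627583/(-1.479426) = 0.924207
Iteration 2:
  f(0.924207) = -0.251691
  f'(0.924207) = -2.646557
  x_2 = 0.924207 - (-0.251691)/(-2.646557) = 0.829106
Iteration 3:
  f(0.829106) = -0.011881
  f'(0.829106) = -2.395539
  x_3 = 0.829106 - (-0.011881)/(-2.395539) = 0.824146
Iteration 4:
  f(0.824146) = -0.000033
  f'(0.824146) = -2.382260
  x_4 = 0.824146 - (-0.000033)/(-2.382260) = 0.824132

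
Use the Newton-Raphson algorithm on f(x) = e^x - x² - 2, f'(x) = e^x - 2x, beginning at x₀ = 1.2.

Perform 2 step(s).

f(x) = e^x - x² - 2
f'(x) = e^x - 2x
x₀ = 1.2

Newton-Raphson formula: x_{n+1} = x_n - f(x_n)/f'(x_n)

Iteration 1:
  f(1.200000) = -0.119883
  f'(1.200000) = 0.920117
  x_1 = 1.200000 - (-0.119883)/0.920117 = 1.330291
Iteration 2:
  f(1.330291) = 0.012470
  f'(1.330291) = 1.121562
  x_2 = 1.330291 - 0.012470/1.121562 = 1.319173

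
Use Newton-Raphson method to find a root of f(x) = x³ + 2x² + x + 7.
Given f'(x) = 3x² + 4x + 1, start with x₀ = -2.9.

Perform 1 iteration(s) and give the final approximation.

f(x) = x³ + 2x² + x + 7
f'(x) = 3x² + 4x + 1
x₀ = -2.9

Newton-Raphson formula: x_{n+1} = x_n - f(x_n)/f'(x_n)

Iteration 1:
  f(-2.900000) = -3.469000
  f'(-2.900000) = 14.630000
  x_1 = -2.900000 - (-3.469000)/14.630000 = -2.662884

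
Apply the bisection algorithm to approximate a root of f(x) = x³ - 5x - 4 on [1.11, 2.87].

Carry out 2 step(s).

f(x) = x³ - 5x - 4
Initial interval: [1.11, 2.87]

Iteration 1:
  c_1 = (1.110000 + 2.870000)/2 = 1.990000
  f(c_1) = f(1.990000) = -6.069401
  f(a) × f(c) ≥ 0, new interval: [1.990000, 2.870000]
Iteration 2:
  c_2 = (1.990000 + 2.870000)/2 = 2.430000
  f(c_2) = f(2.430000) = -1.801093
  f(a) × f(c) ≥ 0, new interval: [2.430000, 2.870000]

After 2 iteration(s), the approximation is c_2 = 2.430000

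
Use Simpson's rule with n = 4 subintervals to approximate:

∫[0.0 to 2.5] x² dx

f(x) = x²
a = 0.0, b = 2.5, n = 4
h = (b - a)/n = 0.625000

Simpson's rule: (h/3)[f(x₀) + 4f(x₁) + 2f(x₂) + ... + f(xₙ)]

x_0 = 0.0000, f(x_0) = 0.000000, coefficient = 1
x_1 = 0.6250, f(x_1) = 0.390625, coefficient = 4
x_2 = 1.2500, f(x_2) = 1.562500, coefficient = 2
x_3 = 1.8750, f(x_3) = 3.515625, coefficient = 4
x_4 = 2.5000, f(x_4) = 6.250000, coefficient = 1

I ≈ (0.625000/3) × 25.000000 = 5.208333
Exact value: 5.208333
Error: 0.000000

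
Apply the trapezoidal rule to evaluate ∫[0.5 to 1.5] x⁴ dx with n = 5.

f(x) = x⁴
a = 0.5, b = 1.5, n = 5
h = (b - a)/n = 0.200000

Trapezoidal rule: (h/2)[f(x₀) + 2f(x₁) + 2f(x₂) + ... + f(xₙ)]

x_0 = 0.5000, f(x_0) = 0.062500, coefficient = 1
x_1 = 0.7000, f(x_1) = 0.240100, coefficient = 2
x_2 = 0.9000, f(x_2) = 0.656100, coefficient = 2
x_3 = 1.1000, f(x_3) = 1.464100, coefficient = 2
x_4 = 1.3000, f(x_4) = 2.856100, coefficient = 2
x_5 = 1.5000, f(x_5) = 5.062500, coefficient = 1

I ≈ (0.200000/2) × 15.557800 = 1.555780
Exact value: 1.512500
Error: 0.043280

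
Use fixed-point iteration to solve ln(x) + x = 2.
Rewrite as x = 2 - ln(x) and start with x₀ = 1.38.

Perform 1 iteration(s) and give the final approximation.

Equation: ln(x) + x = 2
Fixed-point form: x = 2 - ln(x)
x₀ = 1.38

x_1 = g(1.380000) = 1.677917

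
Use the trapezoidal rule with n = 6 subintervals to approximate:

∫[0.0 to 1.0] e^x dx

f(x) = e^x
a = 0.0, b = 1.0, n = 6
h = (b - a)/n = 0.166667

Trapezoidal rule: (h/2)[f(x₀) + 2f(x₁) + 2f(x₂) + ... + f(xₙ)]

x_0 = 0.0000, f(x_0) = 1.000000, coefficient = 1
x_1 = 0.1667, f(x_1) = 1.181360, coefficient = 2
x_2 = 0.3333, f(x_2) = 1.395612, coefficient = 2
x_3 = 0.5000, f(x_3) = 1.648721, coefficient = 2
x_4 = 0.6667, f(x_4) = 1.947734, coefficient = 2
x_5 = 0.8333, f(x_5) = 2.300976, coefficient = 2
x_6 = 1.0000, f(x_6) = 2.718282, coefficient = 1

I ≈ (0.166667/2) × 20.667090 = 1.722257
Exact value: 1.718282
Error: 0.003976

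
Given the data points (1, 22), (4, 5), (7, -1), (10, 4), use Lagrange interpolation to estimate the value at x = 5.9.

Lagrange interpolation formula:
P(x) = Σ yᵢ × Lᵢ(x)
where Lᵢ(x) = Π_{j≠i} (x - xⱼ)/(xᵢ - xⱼ)

L_0(5.9) = (5.9 - 4)/(1 - 4) × (5.9 - 7)/(1 - 7) × (5.9 - 10)/(1 - 10) = -0.052895
L_1(5.9) = (5.9 - 1)/(4 - 1) × (5.9 - 7)/(4 - 7) × (5.9 - 10)/(4 - 10) = 0.409241
L_2(5.9) = (5.9 - 1)/(7 - 1) × (5.9 - 4)/(7 - 4) × (5.9 - 10)/(7 - 10) = 0.706870
L_3(5.9) = (5.9 - 1)/(10 - 1) × (5.9 - 4)/(10 - 4) × (5.9 - 7)/(10 - 7) = -0.063216

P(5.9) = 22×L_0(5.9) + 5×L_1(5.9) + (-1)×L_2(5.9) + 4×L_3(5.9)
P(5.9) = -0.077222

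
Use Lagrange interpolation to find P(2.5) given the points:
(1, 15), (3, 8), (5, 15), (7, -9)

Lagrange interpolation formula:
P(x) = Σ yᵢ × Lᵢ(x)
where Lᵢ(x) = Π_{j≠i} (x - xⱼ)/(xᵢ - xⱼ)

L_0(2.5) = (2.5 - 3)/(1 - 3) × (2.5 - 5)/(1 - 5) × (2.5 - 7)/(1 - 7) = 0.117188
L_1(2.5) = (2.5 - 1)/(3 - 1) × (2.5 - 5)/(3 - 5) × (2.5 - 7)/(3 - 7) = 1.054688
L_2(2.5) = (2.5 - 1)/(5 - 1) × (2.5 - 3)/(5 - 3) × (2.5 - 7)/(5 - 7) = -0.210938
L_3(2.5) = (2.5 - 1)/(7 - 1) × (2.5 - 3)/(7 - 3) × (2.5 - 5)/(7 - 5) = 0.039062

P(2.5) = 15×L_0(2.5) + 8×L_1(2.5) + 15×L_2(2.5) + (-9)×L_3(2.5)
P(2.5) = 6.679688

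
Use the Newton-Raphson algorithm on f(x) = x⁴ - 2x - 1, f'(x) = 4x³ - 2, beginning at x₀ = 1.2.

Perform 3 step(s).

f(x) = x⁴ - 2x - 1
f'(x) = 4x³ - 2
x₀ = 1.2

Newton-Raphson formula: x_{n+1} = x_n - f(x_n)/f'(x_n)

Iteration 1:
  f(1.200000) = -1.326400
  f'(1.200000) = 4.912000
  x_1 = 1.200000 - (-1.326400)/4.912000 = 1.470033
Iteration 2:
  f(1.470033) = 0.729838
  f'(1.470033) = 10.706937
  x_2 = 1.470033 - 0.729838/10.706937 = 1.401868
Iteration 3:
  f(1.401868) = 0.058405
  f'(1.401868) = 9.019986
  x_3 = 1.401868 - 0.058405/9.019986 = 1.395393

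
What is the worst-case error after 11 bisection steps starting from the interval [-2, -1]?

Bisection error bound: |error| ≤ (b-a)/2^n
|error| ≤ (-1 - (-2))/2^11 = 1/2^11
|error| ≤ 0.0004882812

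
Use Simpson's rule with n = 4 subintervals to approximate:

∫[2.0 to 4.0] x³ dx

f(x) = x³
a = 2.0, b = 4.0, n = 4
h = (b - a)/n = 0.500000

Simpson's rule: (h/3)[f(x₀) + 4f(x₁) + 2f(x₂) + ... + f(xₙ)]

x_0 = 2.0000, f(x_0) = 8.000000, coefficient = 1
x_1 = 2.5000, f(x_1) = 15.625000, coefficient = 4
x_2 = 3.0000, f(x_2) = 27.000000, coefficient = 2
x_3 = 3.5000, f(x_3) = 42.875000, coefficient = 4
x_4 = 4.0000, f(x_4) = 64.000000, coefficient = 1

I ≈ (0.500000/3) × 360.000000 = 60.000000
Exact value: 60.000000
Error: 0.000000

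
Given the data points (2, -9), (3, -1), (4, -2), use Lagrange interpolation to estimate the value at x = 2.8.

Lagrange interpolation formula:
P(x) = Σ yᵢ × Lᵢ(x)
where Lᵢ(x) = Π_{j≠i} (x - xⱼ)/(xᵢ - xⱼ)

L_0(2.8) = (2.8 - 3)/(2 - 3) × (2.8 - 4)/(2 - 4) = 0.120000
L_1(2.8) = (2.8 - 2)/(3 - 2) × (2.8 - 4)/(3 - 4) = 0.960000
L_2(2.8) = (2.8 - 2)/(4 - 2) × (2.8 - 3)/(4 - 3) = -0.080000

P(2.8) = (-9)×L_0(2.8) + (-1)×L_1(2.8) + (-2)×L_2(2.8)
P(2.8) = -1.880000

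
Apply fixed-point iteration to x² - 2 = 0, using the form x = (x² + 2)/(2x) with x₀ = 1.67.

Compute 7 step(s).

Equation: x² - 2 = 0
Fixed-point form: x = (x² + 2)/(2x)
x₀ = 1.67

x_1 = g(1.670000) = 1.433802
x_2 = g(1.433802) = 1.414347
x_3 = g(1.414347) = 1.414214
x_4 = g(1.414214) = 1.414214
x_5 = g(1.414214) = 1.414214
x_6 = g(1.414214) = 1.414214
x_7 = g(1.414214) = 1.414214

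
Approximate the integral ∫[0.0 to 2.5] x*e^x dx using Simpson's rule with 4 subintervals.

f(x) = x*e^x
a = 0.0, b = 2.5, n = 4
h = (b - a)/n = 0.625000

Simpson's rule: (h/3)[f(x₀) + 4f(x₁) + 2f(x₂) + ... + f(xₙ)]

x_0 = 0.0000, f(x_0) = 0.000000, coefficient = 1
x_1 = 0.6250, f(x_1) = 1.167654, coefficient = 4
x_2 = 1.2500, f(x_2) = 4.362929, coefficient = 2
x_3 = 1.8750, f(x_3) = 12.226536, coefficient = 4
x_4 = 2.5000, f(x_4) = 30.456235, coefficient = 1

I ≈ (0.625000/3) × 92.758851 = 19.324761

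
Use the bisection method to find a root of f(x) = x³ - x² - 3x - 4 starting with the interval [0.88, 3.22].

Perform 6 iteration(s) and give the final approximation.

f(x) = x³ - x² - 3x - 4
Initial interval: [0.88, 3.22]

Iteration 1:
  c_1 = (0.880000 + 3.220000)/2 = 2.050000
  f(c_1) = f(2.050000) = -5.737375
  f(a) × f(c) ≥ 0, new interval: [2.050000, 3.220000]
Iteration 2:
  c_2 = (2.050000 + 3.220000)/2 = 2.635000
  f(c_2) = f(2.635000) = -0.552827
  f(a) × f(c) ≥ 0, new interval: [2.635000, 3.220000]
Iteration 3:
  c_3 = (2.635000 + 3.220000)/2 = 2.927500
  f(c_3) = f(2.927500) = 3.736669
  f(a) × f(c) < 0, new interval: [2.635000, 2.927500]
Iteration 4:
  c_4 = (2.635000 + 2.927500)/2 = 2.781250
  f(c_4) = f(2.781250) = 1.434845
  f(a) × f(c) < 0, new interval: [2.635000, 2.781250]
Iteration 5:
  c_5 = (2.635000 + 2.781250)/2 = 2.708125
  f(c_5) = f(2.708125) = 0.402913
  f(a) × f(c) < 0, new interval: [2.635000, 2.708125]
Iteration 6:
  c_6 = (2.635000 + 2.708125)/2 = 2.671563
  f(c_6) = f(2.671563) = -0.084334
  f(a) × f(c) ≥ 0, new interval: [2.671563, 2.708125]

After 6 iteration(s), the approximation is c_6 = 2.671563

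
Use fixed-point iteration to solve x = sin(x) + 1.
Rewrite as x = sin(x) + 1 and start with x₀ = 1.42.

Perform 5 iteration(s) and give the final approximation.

Equation: x = sin(x) + 1
Fixed-point form: x = sin(x) + 1
x₀ = 1.42

x_1 = g(1.420000) = 1.988652
x_2 = g(1.988652) = 1.913961
x_3 = g(1.913961) = 1.941694
x_4 = g(1.941694) = 1.932002
x_5 = g(1.932002) = 1.935471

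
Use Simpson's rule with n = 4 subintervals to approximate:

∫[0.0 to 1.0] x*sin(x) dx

f(x) = x*sin(x)
a = 0.0, b = 1.0, n = 4
h = (b - a)/n = 0.250000

Simpson's rule: (h/3)[f(x₀) + 4f(x₁) + 2f(x₂) + ... + f(xₙ)]

x_0 = 0.0000, f(x_0) = 0.000000, coefficient = 1
x_1 = 0.2500, f(x_1) = 0.061851, coefficient = 4
x_2 = 0.5000, f(x_2) = 0.239713, coefficient = 2
x_3 = 0.7500, f(x_3) = 0.511229, coefficient = 4
x_4 = 1.0000, f(x_4) = 0.841471, coefficient = 1

I ≈ (0.250000/3) × 3.613217 = 0.301101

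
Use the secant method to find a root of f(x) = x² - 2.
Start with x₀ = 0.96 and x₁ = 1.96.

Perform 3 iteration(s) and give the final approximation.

f(x) = x² - 2
x₀ = 0.96, x₁ = 1.96

Secant formula: x_{n+1} = x_n - f(x_n)(x_n - x_{n-1})/(f(x_n) - f(x_{n-1}))

Iteration 1:
  f(0.960000) = -1.078400
  f(1.960000) = 1.841600
  x_2 = 1.960000 - 1.841600×(1.960000 - 0.960000)/(1.841600 - (-1.078400))
       = 1.329315
Iteration 2:
  f(1.960000) = 1.841600
  f(1.329315) = -0.232921
  x_3 = 1.329315 - (-0.232921)×(1.329315 - 1.960000)/(-0.232921 - 1.841600)
       = 1.400127
Iteration 3:
  f(1.329315) = -0.232921
  f(1.400127) = -0.039645
  x_4 = 1.400127 - (-0.039645)×(1.400127 - 1.329315)/(-0.039645 - (-0.232921))
       = 1.414652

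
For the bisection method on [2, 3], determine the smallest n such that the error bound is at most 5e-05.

We need (b-a)/2^n ≤ 5e-05
(3 - 2)/2^n ≤ 5e-05
1/2^n ≤ 5e-05
2^n ≥ 20000
n ≥ log₂(20000) = 14.29
n ≥ 15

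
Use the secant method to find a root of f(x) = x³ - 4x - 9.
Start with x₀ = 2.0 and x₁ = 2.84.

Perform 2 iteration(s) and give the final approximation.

f(x) = x³ - 4x - 9
x₀ = 2.0, x₁ = 2.84

Secant formula: x_{n+1} = x_n - f(x_n)(x_n - x_{n-1})/(f(x_n) - f(x_{n-1}))

Iteration 1:
  f(2.000000) = -9.000000
  f(2.840000) = 2.546304
  x_2 = 2.840000 - 2.546304×(2.840000 - 2.000000)/(2.546304 - (-9.000000))
       = 2.654755
Iteration 2:
  f(2.840000) = 2.546304
  f(2.654755) = -0.909040
  x_3 = 2.654755 - (-0.909040)×(2.654755 - 2.840000)/(-0.909040 - 2.546304)
       = 2.703490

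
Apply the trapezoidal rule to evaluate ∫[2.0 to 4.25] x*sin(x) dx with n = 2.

f(x) = x*sin(x)
a = 2.0, b = 4.25, n = 2
h = (b - a)/n = 1.125000

Trapezoidal rule: (h/2)[f(x₀) + 2f(x₁) + 2f(x₂) + ... + f(xₙ)]

x_0 = 2.0000, f(x_0) = 1.818595, coefficient = 1
x_1 = 3.1250, f(x_1) = 0.051850, coefficient = 2
x_2 = 4.2500, f(x_2) = -3.803705, coefficient = 1

I ≈ (1.125000/2) × -1.881411 = -1.058293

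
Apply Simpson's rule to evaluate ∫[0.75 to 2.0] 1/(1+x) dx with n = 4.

f(x) = 1/(1+x)
a = 0.75, b = 2.0, n = 4
h = (b - a)/n = 0.312500

Simpson's rule: (h/3)[f(x₀) + 4f(x₁) + 2f(x₂) + ... + f(xₙ)]

x_0 = 0.7500, f(x_0) = 0.571429, coefficient = 1
x_1 = 1.0625, f(x_1) = 0.484848, coefficient = 4
x_2 = 1.3750, f(x_2) = 0.421053, coefficient = 2
x_3 = 1.6875, f(x_3) = 0.372093, coefficient = 4
x_4 = 2.0000, f(x_4) = 0.333333, coefficient = 1

I ≈ (0.312500/3) × 5.174633 = 0.539024
Exact value: 0.538997
Error: 0.000028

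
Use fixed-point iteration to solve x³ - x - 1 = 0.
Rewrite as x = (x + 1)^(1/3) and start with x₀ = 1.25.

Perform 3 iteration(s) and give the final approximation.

Equation: x³ - x - 1 = 0
Fixed-point form: x = (x + 1)^(1/3)
x₀ = 1.25

x_1 = g(1.250000) = 1.310371
x_2 = g(1.310371) = 1.321987
x_3 = g(1.321987) = 1.324199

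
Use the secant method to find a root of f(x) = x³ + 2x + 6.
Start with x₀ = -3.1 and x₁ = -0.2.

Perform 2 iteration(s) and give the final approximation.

f(x) = x³ + 2x + 6
x₀ = -3.1, x₁ = -0.2

Secant formula: x_{n+1} = x_n - f(x_n)(x_n - x_{n-1})/(f(x_n) - f(x_{n-1}))

Iteration 1:
  f(-3.100000) = -29.991000
  f(-0.200000) = 5.592000
  x_2 = -0.200000 - 5.592000×(-0.200000 - (-3.100000))/(5.592000 - (-29.991000))
       = -0.655746
Iteration 2:
  f(-0.200000) = 5.592000
  f(-0.655746) = 4.406536
  x_3 = -0.655746 - 4.406536×(-0.655746 - (-0.200000))/(4.406536 - 5.592000)
       = -2.349817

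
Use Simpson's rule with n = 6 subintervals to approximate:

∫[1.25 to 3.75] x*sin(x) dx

f(x) = x*sin(x)
a = 1.25, b = 3.75, n = 6
h = (b - a)/n = 0.416667

Simpson's rule: (h/3)[f(x₀) + 4f(x₁) + 2f(x₂) + ... + f(xₙ)]

x_0 = 1.2500, f(x_0) = 1.186231, coefficient = 1
x_1 = 1.6667, f(x_1) = 1.659013, coefficient = 4
x_2 = 2.0833, f(x_2) = 1.815632, coefficient = 2
x_3 = 2.5000, f(x_3) = 1.496180, coefficient = 4
x_4 = 2.9167, f(x_4) = 0.650516, coefficient = 2
x_5 = 3.3333, f(x_5) = -0.635227, coefficient = 4
x_6 = 3.7500, f(x_6) = -2.143355, coefficient = 1

I ≈ (0.416667/3) × 14.055040 = 1.952089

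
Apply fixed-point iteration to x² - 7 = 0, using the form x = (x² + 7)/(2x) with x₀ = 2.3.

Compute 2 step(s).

Equation: x² - 7 = 0
Fixed-point form: x = (x² + 7)/(2x)
x₀ = 2.3

x_1 = g(2.300000) = 2.671739
x_2 = g(2.671739) = 2.645878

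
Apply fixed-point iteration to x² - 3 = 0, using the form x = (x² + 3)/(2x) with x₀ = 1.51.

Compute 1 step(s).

Equation: x² - 3 = 0
Fixed-point form: x = (x² + 3)/(2x)
x₀ = 1.51

x_1 = g(1.510000) = 1.748377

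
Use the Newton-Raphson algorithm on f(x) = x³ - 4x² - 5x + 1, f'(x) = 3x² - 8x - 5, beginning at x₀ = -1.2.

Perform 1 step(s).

f(x) = x³ - 4x² - 5x + 1
f'(x) = 3x² - 8x - 5
x₀ = -1.2

Newton-Raphson formula: x_{n+1} = x_n - f(x_n)/f'(x_n)

Iteration 1:
  f(-1.200000) = -0.488000
  f'(-1.200000) = 8.920000
  x_1 = -1.200000 - (-0.488000)/8.920000 = -1.145291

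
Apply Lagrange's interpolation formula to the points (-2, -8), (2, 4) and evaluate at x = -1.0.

Lagrange interpolation formula:
P(x) = Σ yᵢ × Lᵢ(x)
where Lᵢ(x) = Π_{j≠i} (x - xⱼ)/(xᵢ - xⱼ)

L_0(-1.0) = (-1.0 - 2)/(-2 - 2) = 0.750000
L_1(-1.0) = (-1.0 - (-2))/(2 - (-2)) = 0.250000

P(-1.0) = (-8)×L_0(-1.0) + 4×L_1(-1.0)
P(-1.0) = -5.000000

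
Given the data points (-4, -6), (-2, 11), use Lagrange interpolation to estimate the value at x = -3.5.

Lagrange interpolation formula:
P(x) = Σ yᵢ × Lᵢ(x)
where Lᵢ(x) = Π_{j≠i} (x - xⱼ)/(xᵢ - xⱼ)

L_0(-3.5) = (-3.5 - (-2))/(-4 - (-2)) = 0.750000
L_1(-3.5) = (-3.5 - (-4))/(-2 - (-4)) = 0.250000

P(-3.5) = (-6)×L_0(-3.5) + 11×L_1(-3.5)
P(-3.5) = -1.750000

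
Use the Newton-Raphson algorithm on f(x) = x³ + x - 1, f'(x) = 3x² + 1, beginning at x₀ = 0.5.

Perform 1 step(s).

f(x) = x³ + x - 1
f'(x) = 3x² + 1
x₀ = 0.5

Newton-Raphson formula: x_{n+1} = x_n - f(x_n)/f'(x_n)

Iteration 1:
  f(0.500000) = -0.375000
  f'(0.500000) = 1.750000
  x_1 = 0.500000 - (-0.375000)/1.750000 = 0.714286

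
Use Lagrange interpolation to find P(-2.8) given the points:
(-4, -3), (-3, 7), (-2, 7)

Lagrange interpolation formula:
P(x) = Σ yᵢ × Lᵢ(x)
where Lᵢ(x) = Π_{j≠i} (x - xⱼ)/(xᵢ - xⱼ)

L_0(-2.8) = (-2.8 - (-3))/(-4 - (-3)) × (-2.8 - (-2))/(-4 - (-2)) = -0.080000
L_1(-2.8) = (-2.8 - (-4))/(-3 - (-4)) × (-2.8 - (-2))/(-3 - (-2)) = 0.960000
L_2(-2.8) = (-2.8 - (-4))/(-2 - (-4)) × (-2.8 - (-3))/(-2 - (-3)) = 0.120000

P(-2.8) = (-3)×L_0(-2.8) + 7×L_1(-2.8) + 7×L_2(-2.8)
P(-2.8) = 7.800000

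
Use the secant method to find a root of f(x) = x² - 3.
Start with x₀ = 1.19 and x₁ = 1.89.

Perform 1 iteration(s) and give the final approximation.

f(x) = x² - 3
x₀ = 1.19, x₁ = 1.89

Secant formula: x_{n+1} = x_n - f(x_n)(x_n - x_{n-1})/(f(x_n) - f(x_{n-1}))

Iteration 1:
  f(1.190000) = -1.583900
  f(1.890000) = 0.572100
  x_2 = 1.890000 - 0.572100×(1.890000 - 1.190000)/(0.572100 - (-1.583900))
       = 1.704253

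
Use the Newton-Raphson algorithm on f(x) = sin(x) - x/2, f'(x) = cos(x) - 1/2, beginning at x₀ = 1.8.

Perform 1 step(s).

f(x) = sin(x) - x/2
f'(x) = cos(x) - 1/2
x₀ = 1.8

Newton-Raphson formula: x_{n+1} = x_n - f(x_n)/f'(x_n)

Iteration 1:
  f(1.800000) = 0.073848
  f'(1.800000) = -0.727202
  x_1 = 1.800000 - 0.073848/(-0.727202) = 1.901550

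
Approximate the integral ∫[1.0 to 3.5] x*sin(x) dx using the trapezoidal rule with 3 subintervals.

f(x) = x*sin(x)
a = 1.0, b = 3.5, n = 3
h = (b - a)/n = 0.833333

Trapezoidal rule: (h/2)[f(x₀) + 2f(x₁) + 2f(x₂) + ... + f(xₙ)]

x_0 = 1.0000, f(x_0) = 0.841471, coefficient = 1
x_1 = 1.8333, f(x_1) = 1.770514, coefficient = 2
x_2 = 2.6667, f(x_2) = 1.219394, coefficient = 2
x_3 = 3.5000, f(x_3) = -1.227741, coefficient = 1

I ≈ (0.833333/2) × 5.593544 = 2.330643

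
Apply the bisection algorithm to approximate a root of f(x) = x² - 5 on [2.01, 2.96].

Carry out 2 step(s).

f(x) = x² - 5
Initial interval: [2.01, 2.96]

Iteration 1:
  c_1 = (2.010000 + 2.960000)/2 = 2.485000
  f(c_1) = f(2.485000) = 1.175225
  f(a) × f(c) < 0, new interval: [2.010000, 2.485000]
Iteration 2:
  c_2 = (2.010000 + 2.485000)/2 = 2.247500
  f(c_2) = f(2.247500) = 0.051256
  f(a) × f(c) < 0, new interval: [2.010000, 2.247500]

After 2 iteration(s), the approximation is c_2 = 2.247500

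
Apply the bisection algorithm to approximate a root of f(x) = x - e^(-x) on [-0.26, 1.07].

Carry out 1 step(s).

f(x) = x - e^(-x)
Initial interval: [-0.26, 1.07]

Iteration 1:
  c_1 = (-0.260000 + 1.070000)/2 = 0.405000
  f(c_1) = f(0.405000) = -0.261977
  f(a) × f(c) ≥ 0, new interval: [0.405000, 1.070000]

After 1 iteration(s), the approximation is c_1 = 0.405000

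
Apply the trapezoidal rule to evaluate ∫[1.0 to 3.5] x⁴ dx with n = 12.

f(x) = x⁴
a = 1.0, b = 3.5, n = 12
h = (b - a)/n = 0.208333

Trapezoidal rule: (h/2)[f(x₀) + 2f(x₁) + 2f(x₂) + ... + f(xₙ)]

x_0 = 1.0000, f(x_0) = 1.000000, coefficient = 1
x_1 = 1.2083, f(x_1) = 2.131803, coefficient = 2
x_2 = 1.4167, f(x_2) = 4.027826, coefficient = 2
x_3 = 1.6250, f(x_3) = 6.972900, coefficient = 2
x_4 = 1.8333, f(x_4) = 11.297068, coefficient = 2
x_5 = 2.0417, f(x_5) = 17.375582, coefficient = 2
x_6 = 2.2500, f(x_6) = 25.628906, coefficient = 2
x_7 = 2.4583, f(x_7) = 36.522717, coefficient = 2
x_8 = 2.6667, f(x_8) = 50.567901, coefficient = 2
x_9 = 2.8750, f(x_9) = 68.320557, coefficient = 2
x_10 = 3.0833, f(x_10) = 90.381993, coefficient = 2
x_11 = 3.2917, f(x_11) = 117.398730, coefficient = 2
x_12 = 3.5000, f(x_12) = 150.062500, coefficient = 1

I ≈ (0.208333/2) × 1012.314465 = 105.449423
Exact value: 104.843750
Error: 0.605673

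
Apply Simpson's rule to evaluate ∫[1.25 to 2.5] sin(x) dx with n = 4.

f(x) = sin(x)
a = 1.25, b = 2.5, n = 4
h = (b - a)/n = 0.312500

Simpson's rule: (h/3)[f(x₀) + 4f(x₁) + 2f(x₂) + ... + f(xₙ)]

x_0 = 1.2500, f(x_0) = 0.948985, coefficient = 1
x_1 = 1.5625, f(x_1) = 0.999966, coefficient = 4
x_2 = 1.8750, f(x_2) = 0.954086, coefficient = 2
x_3 = 2.1875, f(x_3) = 0.815789, coefficient = 4
x_4 = 2.5000, f(x_4) = 0.598472, coefficient = 1

I ≈ (0.312500/3) × 10.718648 = 1.116526
Exact value: 1.116466
Error: 0.000060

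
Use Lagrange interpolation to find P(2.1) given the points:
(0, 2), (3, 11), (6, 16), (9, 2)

Lagrange interpolation formula:
P(x) = Σ yᵢ × Lᵢ(x)
where Lᵢ(x) = Π_{j≠i} (x - xⱼ)/(xᵢ - xⱼ)

L_0(2.1) = (2.1 - 3)/(0 - 3) × (2.1 - 6)/(0 - 6) × (2.1 - 9)/(0 - 9) = 0.149500
L_1(2.1) = (2.1 - 0)/(3 - 0) × (2.1 - 6)/(3 - 6) × (2.1 - 9)/(3 - 9) = 1.046500
L_2(2.1) = (2.1 - 0)/(6 - 0) × (2.1 - 3)/(6 - 3) × (2.1 - 9)/(6 - 9) = -0.241500
L_3(2.1) = (2.1 - 0)/(9 - 0) × (2.1 - 3)/(9 - 3) × (2.1 - 6)/(9 - 6) = 0.045500

P(2.1) = 2×L_0(2.1) + 11×L_1(2.1) + 16×L_2(2.1) + 2×L_3(2.1)
P(2.1) = 8.037500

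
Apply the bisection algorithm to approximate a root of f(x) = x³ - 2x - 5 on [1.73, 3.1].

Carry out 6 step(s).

f(x) = x³ - 2x - 5
Initial interval: [1.73, 3.1]

Iteration 1:
  c_1 = (1.730000 + 3.100000)/2 = 2.415000
  f(c_1) = f(2.415000) = 4.254823
  f(a) × f(c) < 0, new interval: [1.730000, 2.415000]
Iteration 2:
  c_2 = (1.730000 + 2.415000)/2 = 2.072500
  f(c_2) = f(2.072500) = -0.243081
  f(a) × f(c) ≥ 0, new interval: [2.072500, 2.415000]
Iteration 3:
  c_3 = (2.072500 + 2.415000)/2 = 2.243750
  f(c_3) = f(2.243750) = 1.808467
  f(a) × f(c) < 0, new interval: [2.072500, 2.243750]
Iteration 4:
  c_4 = (2.072500 + 2.243750)/2 = 2.158125
  f(c_4) = f(2.158125) = 0.735225
  f(a) × f(c) < 0, new interval: [2.072500, 2.158125]
Iteration 5:
  c_5 = (2.072500 + 2.158125)/2 = 2.115312
  f(c_5) = f(2.115312) = 0.234440
  f(a) × f(c) < 0, new interval: [2.072500, 2.115312]
Iteration 6:
  c_6 = (2.072500 + 2.115312)/2 = 2.093906
  f(c_6) = f(2.093906) = -0.007199
  f(a) × f(c) ≥ 0, new interval: [2.093906, 2.115312]

After 6 iteration(s), the approximation is c_6 = 2.093906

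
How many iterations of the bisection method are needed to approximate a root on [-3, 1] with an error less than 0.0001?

We need (b-a)/2^n ≤ 0.0001
(1 - (-3))/2^n ≤ 0.0001
4/2^n ≤ 0.0001
2^n ≥ 40000
n ≥ log₂(40000) = 15.29
n ≥ 16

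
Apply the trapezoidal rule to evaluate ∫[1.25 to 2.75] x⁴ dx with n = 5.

f(x) = x⁴
a = 1.25, b = 2.75, n = 5
h = (b - a)/n = 0.300000

Trapezoidal rule: (h/2)[f(x₀) + 2f(x₁) + 2f(x₂) + ... + f(xₙ)]

x_0 = 1.2500, f(x_0) = 2.441406, coefficient = 1
x_1 = 1.5500, f(x_1) = 5.772006, coefficient = 2
x_2 = 1.8500, f(x_2) = 11.713506, coefficient = 2
x_3 = 2.1500, f(x_3) = 21.367506, coefficient = 2
x_4 = 2.4500, f(x_4) = 36.030006, coefficient = 2
x_5 = 2.7500, f(x_5) = 57.191406, coefficient = 1

I ≈ (0.300000/2) × 209.398863 = 31.409829
Exact value: 30.844922
Error: 0.564908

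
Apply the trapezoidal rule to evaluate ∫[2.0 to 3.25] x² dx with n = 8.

f(x) = x²
a = 2.0, b = 3.25, n = 8
h = (b - a)/n = 0.156250

Trapezoidal rule: (h/2)[f(x₀) + 2f(x₁) + 2f(x₂) + ... + f(xₙ)]

x_0 = 2.0000, f(x_0) = 4.000000, coefficient = 1
x_1 = 2.1562, f(x_1) = 4.649414, coefficient = 2
x_2 = 2.3125, f(x_2) = 5.347656, coefficient = 2
x_3 = 2.4688, f(x_3) = 6.094727, coefficient = 2
x_4 = 2.6250, f(x_4) = 6.890625, coefficient = 2
x_5 = 2.7812, f(x_5) = 7.735352, coefficient = 2
x_6 = 2.9375, f(x_6) = 8.628906, coefficient = 2
x_7 = 3.0938, f(x_7) = 9.571289, coefficient = 2
x_8 = 3.2500, f(x_8) = 10.562500, coefficient = 1

I ≈ (0.156250/2) × 112.398438 = 8.781128
Exact value: 8.776042
Error: 0.005086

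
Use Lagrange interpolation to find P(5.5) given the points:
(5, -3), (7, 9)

Lagrange interpolation formula:
P(x) = Σ yᵢ × Lᵢ(x)
where Lᵢ(x) = Π_{j≠i} (x - xⱼ)/(xᵢ - xⱼ)

L_0(5.5) = (5.5 - 7)/(5 - 7) = 0.750000
L_1(5.5) = (5.5 - 5)/(7 - 5) = 0.250000

P(5.5) = (-3)×L_0(5.5) + 9×L_1(5.5)
P(5.5) = 0.000000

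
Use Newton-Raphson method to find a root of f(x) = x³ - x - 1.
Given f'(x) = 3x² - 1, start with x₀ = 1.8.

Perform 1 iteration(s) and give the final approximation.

f(x) = x³ - x - 1
f'(x) = 3x² - 1
x₀ = 1.8

Newton-Raphson formula: x_{n+1} = x_n - f(x_n)/f'(x_n)

Iteration 1:
  f(1.800000) = 3.032000
  f'(1.800000) = 8.720000
  x_1 = 1.800000 - 3.032000/8.720000 = 1.452294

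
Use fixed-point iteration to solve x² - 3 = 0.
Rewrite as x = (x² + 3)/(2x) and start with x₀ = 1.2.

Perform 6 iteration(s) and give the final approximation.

Equation: x² - 3 = 0
Fixed-point form: x = (x² + 3)/(2x)
x₀ = 1.2

x_1 = g(1.200000) = 1.850000
x_2 = g(1.850000) = 1.735811
x_3 = g(1.735811) = 1.732055
x_4 = g(1.732055) = 1.732051
x_5 = g(1.732051) = 1.732051
x_6 = g(1.732051) = 1.732051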